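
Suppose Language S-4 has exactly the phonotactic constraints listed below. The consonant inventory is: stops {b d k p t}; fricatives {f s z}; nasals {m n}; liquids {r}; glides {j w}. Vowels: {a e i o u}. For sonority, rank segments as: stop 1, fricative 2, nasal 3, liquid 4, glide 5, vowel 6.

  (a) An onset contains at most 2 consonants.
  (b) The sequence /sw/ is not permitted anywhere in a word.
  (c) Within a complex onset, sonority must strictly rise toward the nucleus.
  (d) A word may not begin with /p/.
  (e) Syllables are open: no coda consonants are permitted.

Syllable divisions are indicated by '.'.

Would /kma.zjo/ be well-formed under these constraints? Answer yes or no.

yes

/kma.zjo/ — σ1 onset /km/ (1→3 rises), coda /∅/ ok; σ2 onset /zj/ (2→5 rises), coda /∅/ ok → well-formed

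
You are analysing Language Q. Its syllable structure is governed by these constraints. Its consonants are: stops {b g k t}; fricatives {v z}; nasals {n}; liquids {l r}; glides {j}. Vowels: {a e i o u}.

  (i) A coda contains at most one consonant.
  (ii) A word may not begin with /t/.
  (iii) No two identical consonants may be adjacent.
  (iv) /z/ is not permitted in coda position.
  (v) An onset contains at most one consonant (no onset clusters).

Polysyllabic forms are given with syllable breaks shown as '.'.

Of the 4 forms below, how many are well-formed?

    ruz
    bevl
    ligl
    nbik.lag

ruz — violates constraint (iv): syllable 1 coda contains /z/ → ill-formed
bevl — violates constraint (i): syllable 1 coda /vl/ has 2 consonants (> 1) → ill-formed
ligl — violates constraint (i): syllable 1 coda /gl/ has 2 consonants (> 1) → ill-formed
nbik.lag — violates constraint (v): syllable 1 onset /nb/ has 2 consonants (> 1) → ill-formed
No form is well-formed → 0.

0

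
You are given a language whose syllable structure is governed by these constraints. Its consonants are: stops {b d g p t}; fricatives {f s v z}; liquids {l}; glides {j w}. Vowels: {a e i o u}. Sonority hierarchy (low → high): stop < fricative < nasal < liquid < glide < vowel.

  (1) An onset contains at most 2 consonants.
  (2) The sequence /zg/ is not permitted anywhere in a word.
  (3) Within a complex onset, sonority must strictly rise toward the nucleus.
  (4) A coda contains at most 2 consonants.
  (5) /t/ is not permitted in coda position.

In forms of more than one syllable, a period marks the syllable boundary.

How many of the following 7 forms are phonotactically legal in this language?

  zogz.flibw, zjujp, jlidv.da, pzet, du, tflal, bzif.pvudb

4

zogz.flibw — σ1 onset /z/, coda /gz/ (2C) ok; σ2 onset /fl/ (2→4 rises), coda /bw/ (2C) ok → phonotactically legal
zjujp — σ1 onset /zj/ (2→5 rises), coda /jp/ (2C) ok → phonotactically legal
jlidv.da — violates constraint 3: syllable 1 onset /jl/: /j/ (glide, 5) → /l/ (liquid, 4) does not rise → phonotactically illegal
pzet — violates constraint 5: syllable 1 coda contains /t/ → phonotactically illegal
du — σ1 onset /d/, coda /∅/ ok → phonotactically legal
tflal — violates constraint 1: syllable 1 onset /tfl/ has 3 consonants (> 2) → phonotactically illegal
bzif.pvudb — σ1 onset /bz/ (1→2 rises), coda /f/ ok; σ2 onset /pv/ (1→2 rises), coda /db/ (2C) ok → phonotactically legal
Phonotactically legal: zogz.flibw, zjujp, du, bzif.pvudb → 4.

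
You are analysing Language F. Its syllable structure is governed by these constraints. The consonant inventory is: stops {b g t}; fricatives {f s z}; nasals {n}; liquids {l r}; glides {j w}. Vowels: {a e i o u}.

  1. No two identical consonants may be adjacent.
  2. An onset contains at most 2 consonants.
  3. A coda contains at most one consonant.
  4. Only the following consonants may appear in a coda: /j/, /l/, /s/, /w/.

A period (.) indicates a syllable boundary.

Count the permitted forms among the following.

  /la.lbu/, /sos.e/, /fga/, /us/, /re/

/la.lbu/ — σ1 onset /l/, coda /∅/ ok; σ2 onset /lb/ (2C), coda /∅/ ok → permitted
/sos.e/ — σ1 onset /s/, coda /s/ ok; σ2 onset /∅/, coda /∅/ ok → permitted
/fga/ — σ1 onset /fg/ (2C), coda /∅/ ok → permitted
/us/ — σ1 onset /∅/, coda /s/ ok → permitted
/re/ — σ1 onset /r/, coda /∅/ ok → permitted
Permitted: /la.lbu/, /sos.e/, /fga/, /us/, /re/ → 5.

5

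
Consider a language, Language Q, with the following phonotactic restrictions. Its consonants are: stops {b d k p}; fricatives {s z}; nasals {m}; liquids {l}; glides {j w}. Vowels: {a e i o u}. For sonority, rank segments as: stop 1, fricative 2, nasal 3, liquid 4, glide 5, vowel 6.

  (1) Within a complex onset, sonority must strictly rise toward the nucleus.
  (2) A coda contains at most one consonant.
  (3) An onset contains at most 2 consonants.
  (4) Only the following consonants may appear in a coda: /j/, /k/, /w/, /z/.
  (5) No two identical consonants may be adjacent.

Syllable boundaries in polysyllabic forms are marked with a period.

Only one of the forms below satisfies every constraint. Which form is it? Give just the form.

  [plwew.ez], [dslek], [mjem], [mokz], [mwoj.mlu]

[plwew.ez] — violates constraint 3: syllable 1 onset /plw/ has 3 consonants (> 2) → not permitted
[dslek] — violates constraint 3: syllable 1 onset /dsl/ has 3 consonants (> 2) → not permitted
[mjem] — violates constraint 4: syllable 1 coda contains /m/, which is not a licensed coda consonant → not permitted
[mokz] — violates constraint 2: syllable 1 coda /kz/ has 2 consonants (> 1) → not permitted
[mwoj.mlu] — σ1 onset /mw/ (3→5 rises), coda /j/ ok; σ2 onset /ml/ (3→4 rises), coda /∅/ ok → permitted

[mwoj.mlu]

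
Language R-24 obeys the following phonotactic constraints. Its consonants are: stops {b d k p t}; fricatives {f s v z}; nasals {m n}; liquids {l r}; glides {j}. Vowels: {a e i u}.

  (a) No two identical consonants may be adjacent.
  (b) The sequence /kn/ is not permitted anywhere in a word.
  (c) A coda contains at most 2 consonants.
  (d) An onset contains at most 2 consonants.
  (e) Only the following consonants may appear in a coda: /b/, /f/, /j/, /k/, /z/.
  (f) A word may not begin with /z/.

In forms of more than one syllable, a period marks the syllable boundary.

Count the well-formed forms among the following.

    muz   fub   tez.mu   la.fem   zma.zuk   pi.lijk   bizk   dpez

muz — σ1 onset /m/, coda /z/ ok → well-formed
fub — σ1 onset /f/, coda /b/ ok → well-formed
tez.mu — σ1 onset /t/, coda /z/ ok; σ2 onset /m/, coda /∅/ ok → well-formed
la.fem — violates constraint (e): syllable 2 coda contains /m/, which is not a licensed coda consonant → ill-formed
zma.zuk — violates constraint (f): word begins with /z/ → ill-formed
pi.lijk — σ1 onset /p/, coda /∅/ ok; σ2 onset /l/, coda /jk/ (2C) ok → well-formed
bizk — σ1 onset /b/, coda /zk/ (2C) ok → well-formed
dpez — σ1 onset /dp/ (2C), coda /z/ ok → well-formed
Well-formed: muz, fub, tez.mu, pi.lijk, bizk, dpez → 6.

6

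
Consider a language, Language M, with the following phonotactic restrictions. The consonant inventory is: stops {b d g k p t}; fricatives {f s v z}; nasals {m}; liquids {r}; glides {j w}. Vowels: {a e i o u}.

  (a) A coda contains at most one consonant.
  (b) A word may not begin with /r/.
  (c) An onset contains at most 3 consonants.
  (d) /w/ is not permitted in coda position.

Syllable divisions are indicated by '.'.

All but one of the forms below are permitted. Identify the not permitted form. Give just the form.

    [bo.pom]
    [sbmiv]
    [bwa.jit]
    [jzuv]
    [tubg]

[bo.pom] — σ1 onset /b/, coda /∅/ ok; σ2 onset /p/, coda /m/ ok → permitted
[sbmiv] — σ1 onset /sbm/ (3C), coda /v/ ok → permitted
[bwa.jit] — σ1 onset /bw/ (2C), coda /∅/ ok; σ2 onset /j/, coda /t/ ok → permitted
[jzuv] — σ1 onset /jz/ (2C), coda /v/ ok → permitted
[tubg] — violates constraint (a): syllable 1 coda /bg/ has 2 consonants (> 1) → not permitted

[tubg]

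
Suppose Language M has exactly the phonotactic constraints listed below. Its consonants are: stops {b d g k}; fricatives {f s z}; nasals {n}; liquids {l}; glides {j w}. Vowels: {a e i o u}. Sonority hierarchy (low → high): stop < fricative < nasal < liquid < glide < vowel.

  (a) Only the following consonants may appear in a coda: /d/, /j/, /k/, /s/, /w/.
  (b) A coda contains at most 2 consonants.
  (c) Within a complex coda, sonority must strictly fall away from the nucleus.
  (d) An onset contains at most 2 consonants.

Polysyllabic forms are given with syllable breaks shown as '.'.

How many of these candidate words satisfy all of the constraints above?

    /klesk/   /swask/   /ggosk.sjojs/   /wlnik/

3

/klesk/ — σ1 onset /kl/ (2C), coda /sk/ (2→1 falls) ok → well-formed
/swask/ — σ1 onset /sw/ (2C), coda /sk/ (2→1 falls) ok → well-formed
/ggosk.sjojs/ — σ1 onset /gg/ (2C), coda /sk/ (2→1 falls) ok; σ2 onset /sj/ (2C), coda /js/ (5→2 falls) ok → well-formed
/wlnik/ — violates constraint (d): syllable 1 onset /wln/ has 3 consonants (> 2) → ill-formed
Well-formed: /klesk/, /swask/, /ggosk.sjojs/ → 3.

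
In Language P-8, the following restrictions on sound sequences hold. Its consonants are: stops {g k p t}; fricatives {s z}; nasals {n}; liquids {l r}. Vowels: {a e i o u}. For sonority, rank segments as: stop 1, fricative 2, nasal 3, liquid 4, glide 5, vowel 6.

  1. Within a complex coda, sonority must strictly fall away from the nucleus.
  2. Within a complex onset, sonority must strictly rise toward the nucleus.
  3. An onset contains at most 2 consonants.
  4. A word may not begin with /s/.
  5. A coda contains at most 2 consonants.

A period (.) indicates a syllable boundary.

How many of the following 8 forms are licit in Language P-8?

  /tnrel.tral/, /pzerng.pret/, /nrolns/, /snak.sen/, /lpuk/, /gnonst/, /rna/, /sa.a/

/tnrel.tral/ — violates constraint 3: syllable 1 onset /tnr/ has 3 consonants (> 2) → illicit
/pzerng.pret/ — violates constraint 5: syllable 1 coda /rng/ has 3 consonants (> 2) → illicit
/nrolns/ — violates constraint 5: syllable 1 coda /lns/ has 3 consonants (> 2) → illicit
/snak.sen/ — violates constraint 4: word begins with /s/ → illicit
/lpuk/ — violates constraint 2: syllable 1 onset /lp/: /l/ (liquid, 4) → /p/ (stop, 1) does not rise → illicit
/gnonst/ — violates constraint 5: syllable 1 coda /nst/ has 3 consonants (> 2) → illicit
/rna/ — violates constraint 2: syllable 1 onset /rn/: /r/ (liquid, 4) → /n/ (nasal, 3) does not rise → illicit
/sa.a/ — violates constraint 4: word begins with /s/ → illicit
No form is licit → 0.

0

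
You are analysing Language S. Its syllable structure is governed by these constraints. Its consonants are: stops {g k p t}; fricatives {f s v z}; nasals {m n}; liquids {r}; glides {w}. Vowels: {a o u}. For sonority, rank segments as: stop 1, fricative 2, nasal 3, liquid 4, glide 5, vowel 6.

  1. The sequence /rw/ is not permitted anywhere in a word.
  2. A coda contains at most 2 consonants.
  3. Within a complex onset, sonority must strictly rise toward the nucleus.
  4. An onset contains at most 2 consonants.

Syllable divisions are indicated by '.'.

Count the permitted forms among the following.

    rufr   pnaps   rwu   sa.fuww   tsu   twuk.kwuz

rufr — σ1 onset /r/, coda /fr/ (2C) ok → permitted
pnaps — σ1 onset /pn/ (1→3 rises), coda /ps/ (2C) ok → permitted
rwu — violates constraint 1: contains banned sequence /rw/ → not permitted
sa.fuww — σ1 onset /s/, coda /∅/ ok; σ2 onset /f/, coda /ww/ (2C) ok → permitted
tsu — σ1 onset /ts/ (1→2 rises), coda /∅/ ok → permitted
twuk.kwuz — σ1 onset /tw/ (1→5 rises), coda /k/ ok; σ2 onset /kw/ (1→5 rises), coda /z/ ok → permitted
Permitted: rufr, pnaps, sa.fuww, tsu, twuk.kwuz → 5.

5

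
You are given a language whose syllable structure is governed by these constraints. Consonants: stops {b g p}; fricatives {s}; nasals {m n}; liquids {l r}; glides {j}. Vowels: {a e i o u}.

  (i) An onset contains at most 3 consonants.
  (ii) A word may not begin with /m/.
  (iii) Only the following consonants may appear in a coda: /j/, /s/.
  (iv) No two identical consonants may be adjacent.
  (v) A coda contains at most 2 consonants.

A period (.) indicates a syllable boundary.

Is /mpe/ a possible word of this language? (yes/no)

/mpe/ — violates constraint (ii): word begins with /m/ → phonotactically illegal

no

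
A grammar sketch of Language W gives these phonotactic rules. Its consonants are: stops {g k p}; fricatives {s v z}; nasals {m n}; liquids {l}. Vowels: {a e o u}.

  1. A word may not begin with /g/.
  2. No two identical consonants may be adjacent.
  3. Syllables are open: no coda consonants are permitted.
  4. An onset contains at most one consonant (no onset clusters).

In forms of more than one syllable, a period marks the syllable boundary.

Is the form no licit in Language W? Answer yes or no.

yes

no — σ1 onset /n/, coda /∅/ ok → licit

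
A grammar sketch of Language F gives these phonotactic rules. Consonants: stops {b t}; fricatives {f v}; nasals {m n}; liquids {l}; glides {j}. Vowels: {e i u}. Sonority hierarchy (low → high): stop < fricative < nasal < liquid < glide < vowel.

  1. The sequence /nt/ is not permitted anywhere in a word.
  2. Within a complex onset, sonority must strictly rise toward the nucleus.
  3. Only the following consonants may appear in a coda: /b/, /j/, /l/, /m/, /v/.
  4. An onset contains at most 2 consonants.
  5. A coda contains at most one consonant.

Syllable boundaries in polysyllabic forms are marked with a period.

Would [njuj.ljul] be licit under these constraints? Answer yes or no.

yes

[njuj.ljul] — σ1 onset /nj/ (3→5 rises), coda /j/ ok; σ2 onset /lj/ (4→5 rises), coda /l/ ok → licit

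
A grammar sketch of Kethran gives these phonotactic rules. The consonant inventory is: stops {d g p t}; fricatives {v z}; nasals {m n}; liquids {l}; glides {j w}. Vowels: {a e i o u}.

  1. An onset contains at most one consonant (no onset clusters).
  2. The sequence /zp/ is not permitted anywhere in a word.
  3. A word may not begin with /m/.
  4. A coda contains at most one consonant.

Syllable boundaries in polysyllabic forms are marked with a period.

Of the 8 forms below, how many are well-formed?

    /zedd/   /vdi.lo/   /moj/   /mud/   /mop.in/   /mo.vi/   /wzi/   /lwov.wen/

0

/zedd/ — violates constraint 4: syllable 1 coda /dd/ has 2 consonants (> 1) → ill-formed
/vdi.lo/ — violates constraint 1: syllable 1 onset /vd/ has 2 consonants (> 1) → ill-formed
/moj/ — violates constraint 3: word begins with /m/ → ill-formed
/mud/ — violates constraint 3: word begins with /m/ → ill-formed
/mop.in/ — violates constraint 3: word begins with /m/ → ill-formed
/mo.vi/ — violates constraint 3: word begins with /m/ → ill-formed
/wzi/ — violates constraint 1: syllable 1 onset /wz/ has 2 consonants (> 1) → ill-formed
/lwov.wen/ — violates constraint 1: syllable 1 onset /lw/ has 2 consonants (> 1) → ill-formed
No form is well-formed → 0.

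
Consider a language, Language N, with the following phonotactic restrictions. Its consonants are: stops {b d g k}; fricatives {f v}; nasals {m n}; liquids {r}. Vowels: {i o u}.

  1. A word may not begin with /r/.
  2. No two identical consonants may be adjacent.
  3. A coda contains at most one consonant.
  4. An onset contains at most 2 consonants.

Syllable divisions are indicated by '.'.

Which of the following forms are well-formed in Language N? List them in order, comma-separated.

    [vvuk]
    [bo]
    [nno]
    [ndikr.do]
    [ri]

[vvuk] — violates constraint 2: adjacent identical consonants /vv/ → ill-formed
[bo] — σ1 onset /b/, coda /∅/ ok → well-formed
[nno] — violates constraint 2: adjacent identical consonants /nn/ → ill-formed
[ndikr.do] — violates constraint 3: syllable 1 coda /kr/ has 2 consonants (> 1) → ill-formed
[ri] — violates constraint 1: word begins with /r/ → ill-formed

[bo]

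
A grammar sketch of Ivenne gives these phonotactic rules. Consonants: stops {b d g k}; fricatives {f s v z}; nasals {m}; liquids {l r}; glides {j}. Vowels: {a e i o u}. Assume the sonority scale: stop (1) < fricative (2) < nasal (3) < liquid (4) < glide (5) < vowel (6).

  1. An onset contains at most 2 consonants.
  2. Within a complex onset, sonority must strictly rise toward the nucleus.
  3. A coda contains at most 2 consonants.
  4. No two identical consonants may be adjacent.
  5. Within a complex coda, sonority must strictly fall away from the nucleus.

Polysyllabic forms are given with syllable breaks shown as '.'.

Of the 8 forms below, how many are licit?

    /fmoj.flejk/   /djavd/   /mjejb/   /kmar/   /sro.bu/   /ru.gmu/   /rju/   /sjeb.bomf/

7

/fmoj.flejk/ — σ1 onset /fm/ (2→3 rises), coda /j/ ok; σ2 onset /fl/ (2→4 rises), coda /jk/ (5→1 falls) ok → licit
/djavd/ — σ1 onset /dj/ (1→5 rises), coda /vd/ (2→1 falls) ok → licit
/mjejb/ — σ1 onset /mj/ (3→5 rises), coda /jb/ (5→1 falls) ok → licit
/kmar/ — σ1 onset /km/ (1→3 rises), coda /r/ ok → licit
/sro.bu/ — σ1 onset /sr/ (2→4 rises), coda /∅/ ok; σ2 onset /b/, coda /∅/ ok → licit
/ru.gmu/ — σ1 onset /r/, coda /∅/ ok; σ2 onset /gm/ (1→3 rises), coda /∅/ ok → licit
/rju/ — σ1 onset /rj/ (4→5 rises), coda /∅/ ok → licit
/sjeb.bomf/ — violates constraint 4: adjacent identical consonants /bb/ → illicit
Licit: /fmoj.flejk/, /djavd/, /mjejb/, /kmar/, /sro.bu/, /ru.gmu/, /rju/ → 7.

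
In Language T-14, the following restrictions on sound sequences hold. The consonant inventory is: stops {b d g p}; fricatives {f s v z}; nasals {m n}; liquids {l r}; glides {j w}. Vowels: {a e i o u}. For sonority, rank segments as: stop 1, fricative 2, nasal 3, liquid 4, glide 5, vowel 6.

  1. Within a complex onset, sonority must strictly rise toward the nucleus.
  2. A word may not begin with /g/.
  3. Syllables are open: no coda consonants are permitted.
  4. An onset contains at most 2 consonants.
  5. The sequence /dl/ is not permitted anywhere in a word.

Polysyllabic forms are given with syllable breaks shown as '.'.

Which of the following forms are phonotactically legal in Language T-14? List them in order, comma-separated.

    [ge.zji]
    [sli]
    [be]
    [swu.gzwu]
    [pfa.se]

[sli], [be], [pfa.se]

[ge.zji] — violates constraint 2: word begins with /g/ → phonotactically illegal
[sli] — σ1 onset /sl/ (2→4 rises), coda /∅/ ok → phonotactically legal
[be] — σ1 onset /b/, coda /∅/ ok → phonotactically legal
[swu.gzwu] — violates constraint 4: syllable 2 onset /gzw/ has 3 consonants (> 2) → phonotactically illegal
[pfa.se] — σ1 onset /pf/ (1→2 rises), coda /∅/ ok; σ2 onset /s/, coda /∅/ ok → phonotactically legal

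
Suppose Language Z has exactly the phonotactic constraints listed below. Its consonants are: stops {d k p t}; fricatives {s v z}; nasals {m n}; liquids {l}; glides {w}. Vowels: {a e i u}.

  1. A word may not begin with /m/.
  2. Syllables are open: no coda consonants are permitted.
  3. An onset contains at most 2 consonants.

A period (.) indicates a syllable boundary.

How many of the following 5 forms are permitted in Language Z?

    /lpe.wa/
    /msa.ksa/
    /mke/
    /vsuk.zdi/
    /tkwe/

/lpe.wa/ — σ1 onset /lp/ (2C), coda /∅/ ok; σ2 onset /w/, coda /∅/ ok → permitted
/msa.ksa/ — violates constraint 1: word begins with /m/ → not permitted
/mke/ — violates constraint 1: word begins with /m/ → not permitted
/vsuk.zdi/ — violates constraint 2: syllable 1 coda /k/ has 1 consonant (> 0) → not permitted
/tkwe/ — violates constraint 3: syllable 1 onset /tkw/ has 3 consonants (> 2) → not permitted
Permitted: /lpe.wa/ → 1.

1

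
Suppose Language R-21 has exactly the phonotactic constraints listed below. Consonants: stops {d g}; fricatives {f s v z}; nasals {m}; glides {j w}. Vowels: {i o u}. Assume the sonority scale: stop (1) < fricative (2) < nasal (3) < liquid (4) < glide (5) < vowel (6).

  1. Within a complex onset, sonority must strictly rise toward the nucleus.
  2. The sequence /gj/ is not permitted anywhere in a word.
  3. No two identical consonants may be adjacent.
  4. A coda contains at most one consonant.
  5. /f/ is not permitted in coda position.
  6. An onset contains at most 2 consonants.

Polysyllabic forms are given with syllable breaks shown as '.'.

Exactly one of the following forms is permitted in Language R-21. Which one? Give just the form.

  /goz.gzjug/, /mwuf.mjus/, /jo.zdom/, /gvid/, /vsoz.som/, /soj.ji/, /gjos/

/goz.gzjug/ — violates constraint 6: syllable 2 onset /gzj/ has 3 consonants (> 2) → not permitted
/mwuf.mjus/ — violates constraint 5: syllable 1 coda contains /f/ → not permitted
/jo.zdom/ — violates constraint 1: syllable 2 onset /zd/: /z/ (fricative, 2) → /d/ (stop, 1) does not rise → not permitted
/gvid/ — σ1 onset /gv/ (1→2 rises), coda /d/ ok → permitted
/vsoz.som/ — violates constraint 1: syllable 1 onset /vs/: /v/ (fricative, 2) → /s/ (fricative, 2) does not rise → not permitted
/soj.ji/ — violates constraint 3: adjacent identical consonants /jj/ → not permitted
/gjos/ — violates constraint 2: contains banned sequence /gj/ → not permitted

/gvid/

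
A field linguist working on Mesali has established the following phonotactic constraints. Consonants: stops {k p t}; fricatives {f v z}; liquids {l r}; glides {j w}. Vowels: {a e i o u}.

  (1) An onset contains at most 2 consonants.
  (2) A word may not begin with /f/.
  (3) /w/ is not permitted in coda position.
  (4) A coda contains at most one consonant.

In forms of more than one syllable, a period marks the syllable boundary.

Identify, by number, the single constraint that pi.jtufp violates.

pi.jtufp: syllable 2 coda /fp/ has 2 consonants (> 1).
This is a violation of constraint 4: "A coda contains at most one consonant."
The remaining constraints (1, 2, 3) are satisfied.

4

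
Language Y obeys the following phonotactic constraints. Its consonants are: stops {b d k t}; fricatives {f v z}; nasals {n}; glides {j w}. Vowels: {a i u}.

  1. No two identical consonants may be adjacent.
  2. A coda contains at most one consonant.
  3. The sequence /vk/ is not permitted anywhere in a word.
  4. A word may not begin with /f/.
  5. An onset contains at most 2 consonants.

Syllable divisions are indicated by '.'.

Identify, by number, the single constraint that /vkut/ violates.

3

/vkut/: contains banned sequence /vk/.
This is a violation of constraint 3: "The sequence /vk/ is not permitted anywhere in a word."
The remaining constraints (1, 2, 4, 5) are satisfied.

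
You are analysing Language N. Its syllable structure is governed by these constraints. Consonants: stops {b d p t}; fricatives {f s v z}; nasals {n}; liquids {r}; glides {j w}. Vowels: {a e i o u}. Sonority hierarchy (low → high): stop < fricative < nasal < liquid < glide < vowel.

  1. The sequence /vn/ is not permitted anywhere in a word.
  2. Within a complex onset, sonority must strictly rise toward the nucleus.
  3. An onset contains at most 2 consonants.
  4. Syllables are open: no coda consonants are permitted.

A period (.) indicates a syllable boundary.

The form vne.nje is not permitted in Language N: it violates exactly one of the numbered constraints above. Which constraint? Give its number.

vne.nje: contains banned sequence /vn/.
This is a violation of constraint 1: "The sequence /vn/ is not permitted anywhere in a word."
The remaining constraints (2, 3, 4) are satisfied.

1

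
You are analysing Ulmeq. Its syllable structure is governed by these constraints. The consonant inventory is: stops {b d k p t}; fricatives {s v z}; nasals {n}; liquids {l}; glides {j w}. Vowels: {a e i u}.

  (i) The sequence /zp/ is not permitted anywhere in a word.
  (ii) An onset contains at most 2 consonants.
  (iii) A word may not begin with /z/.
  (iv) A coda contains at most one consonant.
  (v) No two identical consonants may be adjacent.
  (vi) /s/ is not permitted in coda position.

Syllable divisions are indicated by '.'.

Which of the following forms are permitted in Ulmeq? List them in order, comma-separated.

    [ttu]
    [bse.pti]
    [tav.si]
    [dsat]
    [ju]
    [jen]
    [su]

[bse.pti], [tav.si], [dsat], [ju], [jen], [su]

[ttu] — violates constraint (v): adjacent identical consonants /tt/ → not permitted
[bse.pti] — σ1 onset /bs/ (2C), coda /∅/ ok; σ2 onset /pt/ (2C), coda /∅/ ok → permitted
[tav.si] — σ1 onset /t/, coda /v/ ok; σ2 onset /s/, coda /∅/ ok → permitted
[dsat] — σ1 onset /ds/ (2C), coda /t/ ok → permitted
[ju] — σ1 onset /j/, coda /∅/ ok → permitted
[jen] — σ1 onset /j/, coda /n/ ok → permitted
[su] — σ1 onset /s/, coda /∅/ ok → permitted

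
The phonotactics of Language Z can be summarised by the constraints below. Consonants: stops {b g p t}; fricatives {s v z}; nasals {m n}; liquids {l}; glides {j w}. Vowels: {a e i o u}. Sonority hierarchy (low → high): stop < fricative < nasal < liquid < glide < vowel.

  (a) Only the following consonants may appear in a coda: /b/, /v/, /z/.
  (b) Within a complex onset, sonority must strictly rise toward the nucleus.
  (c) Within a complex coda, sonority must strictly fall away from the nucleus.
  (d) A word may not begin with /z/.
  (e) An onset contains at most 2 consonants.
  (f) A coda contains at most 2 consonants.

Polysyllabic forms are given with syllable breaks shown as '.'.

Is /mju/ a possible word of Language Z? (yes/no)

yes

/mju/ — σ1 onset /mj/ (3→5 rises), coda /∅/ ok → permitted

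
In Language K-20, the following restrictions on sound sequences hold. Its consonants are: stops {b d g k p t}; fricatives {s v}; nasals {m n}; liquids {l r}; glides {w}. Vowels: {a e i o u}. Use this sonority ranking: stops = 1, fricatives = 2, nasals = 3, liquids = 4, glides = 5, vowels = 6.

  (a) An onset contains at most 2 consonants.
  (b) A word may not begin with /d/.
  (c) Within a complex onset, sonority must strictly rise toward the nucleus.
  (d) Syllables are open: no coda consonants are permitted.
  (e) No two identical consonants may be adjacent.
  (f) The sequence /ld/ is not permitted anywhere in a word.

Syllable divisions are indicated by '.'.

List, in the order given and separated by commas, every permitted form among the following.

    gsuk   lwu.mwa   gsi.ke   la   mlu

gsuk — violates constraint (d): syllable 1 coda /k/ has 1 consonant (> 0) → not permitted
lwu.mwa — σ1 onset /lw/ (4→5 rises), coda /∅/ ok; σ2 onset /mw/ (3→5 rises), coda /∅/ ok → permitted
gsi.ke — σ1 onset /gs/ (1→2 rises), coda /∅/ ok; σ2 onset /k/, coda /∅/ ok → permitted
la — σ1 onset /l/, coda /∅/ ok → permitted
mlu — σ1 onset /ml/ (3→4 rises), coda /∅/ ok → permitted

lwu.mwa, gsi.ke, la, mlu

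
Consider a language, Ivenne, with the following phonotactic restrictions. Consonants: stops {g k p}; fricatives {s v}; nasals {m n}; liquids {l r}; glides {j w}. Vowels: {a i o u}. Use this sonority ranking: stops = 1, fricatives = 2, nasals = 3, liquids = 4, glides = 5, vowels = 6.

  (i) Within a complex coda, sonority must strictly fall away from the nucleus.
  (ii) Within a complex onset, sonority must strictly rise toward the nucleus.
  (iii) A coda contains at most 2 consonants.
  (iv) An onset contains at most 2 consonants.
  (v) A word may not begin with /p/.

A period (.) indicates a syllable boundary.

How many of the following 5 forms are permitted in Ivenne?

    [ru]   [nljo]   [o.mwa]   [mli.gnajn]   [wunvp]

3

[ru] — σ1 onset /r/, coda /∅/ ok → permitted
[nljo] — violates constraint (iv): syllable 1 onset /nlj/ has 3 consonants (> 2) → not permitted
[o.mwa] — σ1 onset /∅/, coda /∅/ ok; σ2 onset /mw/ (3→5 rises), coda /∅/ ok → permitted
[mli.gnajn] — σ1 onset /ml/ (3→4 rises), coda /∅/ ok; σ2 onset /gn/ (1→3 rises), coda /jn/ (5→3 falls) ok → permitted
[wunvp] — violates constraint (iii): syllable 1 coda /nvp/ has 3 consonants (> 2) → not permitted
Permitted: [ru], [o.mwa], [mli.gnajn] → 3.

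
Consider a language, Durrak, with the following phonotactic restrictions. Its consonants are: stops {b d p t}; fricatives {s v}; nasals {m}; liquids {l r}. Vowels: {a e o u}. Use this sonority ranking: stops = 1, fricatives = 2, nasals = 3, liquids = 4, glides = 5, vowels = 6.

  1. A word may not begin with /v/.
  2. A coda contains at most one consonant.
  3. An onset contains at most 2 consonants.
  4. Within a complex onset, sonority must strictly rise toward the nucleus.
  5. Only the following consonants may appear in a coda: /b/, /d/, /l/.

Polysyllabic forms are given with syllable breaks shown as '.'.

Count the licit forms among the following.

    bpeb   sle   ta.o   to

bpeb — violates constraint 4: syllable 1 onset /bp/: /b/ (stop, 1) → /p/ (stop, 1) does not rise → illicit
sle — σ1 onset /sl/ (2→4 rises), coda /∅/ ok → licit
ta.o — σ1 onset /t/, coda /∅/ ok; σ2 onset /∅/, coda /∅/ ok → licit
to — σ1 onset /t/, coda /∅/ ok → licit
Licit: sle, ta.o, to → 3.

3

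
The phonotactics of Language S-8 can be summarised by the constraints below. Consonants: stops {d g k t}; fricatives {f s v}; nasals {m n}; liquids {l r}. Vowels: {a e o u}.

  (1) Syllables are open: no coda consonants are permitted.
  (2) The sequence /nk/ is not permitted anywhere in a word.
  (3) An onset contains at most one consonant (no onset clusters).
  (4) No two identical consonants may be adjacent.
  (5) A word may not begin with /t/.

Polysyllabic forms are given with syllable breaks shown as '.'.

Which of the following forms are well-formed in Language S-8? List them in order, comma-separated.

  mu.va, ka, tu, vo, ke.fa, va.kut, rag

mu.va — σ1 onset /m/, coda /∅/ ok; σ2 onset /v/, coda /∅/ ok → well-formed
ka — σ1 onset /k/, coda /∅/ ok → well-formed
tu — violates constraint 5: word begins with /t/ → ill-formed
vo — σ1 onset /v/, coda /∅/ ok → well-formed
ke.fa — σ1 onset /k/, coda /∅/ ok; σ2 onset /f/, coda /∅/ ok → well-formed
va.kut — violates constraint 1: syllable 2 coda /t/ has 1 consonant (> 0) → ill-formed
rag — violates constraint 1: syllable 1 coda /g/ has 1 consonant (> 0) → ill-formed

mu.va, ka, vo, ke.fa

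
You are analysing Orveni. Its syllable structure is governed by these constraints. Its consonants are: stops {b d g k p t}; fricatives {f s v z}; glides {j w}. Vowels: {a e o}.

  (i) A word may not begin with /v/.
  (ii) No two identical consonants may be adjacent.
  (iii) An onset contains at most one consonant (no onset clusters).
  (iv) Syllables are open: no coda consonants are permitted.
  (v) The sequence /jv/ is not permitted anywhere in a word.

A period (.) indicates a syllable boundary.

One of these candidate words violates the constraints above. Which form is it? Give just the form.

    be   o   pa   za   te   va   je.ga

va

be — σ1 onset /b/, coda /∅/ ok → licit
o — σ1 onset /∅/, coda /∅/ ok → licit
pa — σ1 onset /p/, coda /∅/ ok → licit
za — σ1 onset /z/, coda /∅/ ok → licit
te — σ1 onset /t/, coda /∅/ ok → licit
va — violates constraint (i): word begins with /v/ → illicit
je.ga — σ1 onset /j/, coda /∅/ ok; σ2 onset /g/, coda /∅/ ok → licit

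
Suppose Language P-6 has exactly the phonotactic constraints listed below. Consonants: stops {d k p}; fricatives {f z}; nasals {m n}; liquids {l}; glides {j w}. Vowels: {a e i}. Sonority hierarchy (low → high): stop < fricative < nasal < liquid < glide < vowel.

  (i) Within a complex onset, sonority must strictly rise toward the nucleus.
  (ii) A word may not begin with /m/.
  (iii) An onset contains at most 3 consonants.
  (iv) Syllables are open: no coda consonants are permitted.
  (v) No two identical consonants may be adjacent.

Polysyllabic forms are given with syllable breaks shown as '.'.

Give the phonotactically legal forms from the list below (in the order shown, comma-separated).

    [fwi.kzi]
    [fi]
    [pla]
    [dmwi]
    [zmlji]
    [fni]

[fwi.kzi], [fi], [pla], [dmwi], [fni]

[fwi.kzi] — σ1 onset /fw/ (2→5 rises), coda /∅/ ok; σ2 onset /kz/ (1→2 rises), coda /∅/ ok → phonotactically legal
[fi] — σ1 onset /f/, coda /∅/ ok → phonotactically legal
[pla] — σ1 onset /pl/ (1→4 rises), coda /∅/ ok → phonotactically legal
[dmwi] — σ1 onset /dmw/ (1→3→5 rises), coda /∅/ ok → phonotactically legal
[zmlji] — violates constraint (iii): syllable 1 onset /zmlj/ has 4 consonants (> 3) → phonotactically illegal
[fni] — σ1 onset /fn/ (2→3 rises), coda /∅/ ok → phonotactically legal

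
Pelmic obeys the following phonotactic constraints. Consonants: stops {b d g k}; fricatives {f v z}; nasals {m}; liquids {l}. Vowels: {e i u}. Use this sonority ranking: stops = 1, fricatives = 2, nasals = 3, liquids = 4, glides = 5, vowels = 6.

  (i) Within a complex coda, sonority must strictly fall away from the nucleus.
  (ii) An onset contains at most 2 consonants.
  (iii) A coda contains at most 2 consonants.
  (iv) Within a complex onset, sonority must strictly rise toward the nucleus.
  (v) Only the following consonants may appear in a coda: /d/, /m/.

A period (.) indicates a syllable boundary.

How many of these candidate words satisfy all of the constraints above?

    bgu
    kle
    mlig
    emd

2

bgu — violates constraint (iv): syllable 1 onset /bg/: /b/ (stop, 1) → /g/ (stop, 1) does not rise → ill-formed
kle — σ1 onset /kl/ (1→4 rises), coda /∅/ ok → well-formed
mlig — violates constraint (v): syllable 1 coda contains /g/, which is not a licensed coda consonant → ill-formed
emd — σ1 onset /∅/, coda /md/ (3→1 falls) ok → well-formed
Well-formed: kle, emd → 2.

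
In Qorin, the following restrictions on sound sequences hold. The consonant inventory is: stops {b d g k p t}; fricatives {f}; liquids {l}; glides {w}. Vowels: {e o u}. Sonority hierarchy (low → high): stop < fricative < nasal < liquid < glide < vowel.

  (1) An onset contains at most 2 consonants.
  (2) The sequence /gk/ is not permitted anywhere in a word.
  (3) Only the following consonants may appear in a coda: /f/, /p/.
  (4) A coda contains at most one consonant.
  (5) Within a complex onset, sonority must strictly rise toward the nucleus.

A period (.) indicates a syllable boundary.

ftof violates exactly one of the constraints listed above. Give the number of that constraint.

5

ftof: syllable 1 onset /ft/: /f/ (fricative, 2) → /t/ (stop, 1) does not rise.
This is a violation of constraint 5: "Within a complex onset, sonority must strictly rise toward the nucleus."
The remaining constraints (1, 2, 3, 4) are satisfied.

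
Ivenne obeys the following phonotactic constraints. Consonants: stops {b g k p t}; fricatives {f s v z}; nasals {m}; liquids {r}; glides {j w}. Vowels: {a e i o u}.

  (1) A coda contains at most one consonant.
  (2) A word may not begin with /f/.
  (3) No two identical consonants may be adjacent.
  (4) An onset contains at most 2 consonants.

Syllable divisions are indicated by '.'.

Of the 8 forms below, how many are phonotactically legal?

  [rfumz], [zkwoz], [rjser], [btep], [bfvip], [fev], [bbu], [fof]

1

[rfumz] — violates constraint 1: syllable 1 coda /mz/ has 2 consonants (> 1) → phonotactically illegal
[zkwoz] — violates constraint 4: syllable 1 onset /zkw/ has 3 consonants (> 2) → phonotactically illegal
[rjser] — violates constraint 4: syllable 1 onset /rjs/ has 3 consonants (> 2) → phonotactically illegal
[btep] — σ1 onset /bt/ (2C), coda /p/ ok → phonotactically legal
[bfvip] — violates constraint 4: syllable 1 onset /bfv/ has 3 consonants (> 2) → phonotactically illegal
[fev] — violates constraint 2: word begins with /f/ → phonotactically illegal
[bbu] — violates constraint 3: adjacent identical consonants /bb/ → phonotactically illegal
[fof] — violates constraint 2: word begins with /f/ → phonotactically illegal
Phonotactically legal: [btep] → 1.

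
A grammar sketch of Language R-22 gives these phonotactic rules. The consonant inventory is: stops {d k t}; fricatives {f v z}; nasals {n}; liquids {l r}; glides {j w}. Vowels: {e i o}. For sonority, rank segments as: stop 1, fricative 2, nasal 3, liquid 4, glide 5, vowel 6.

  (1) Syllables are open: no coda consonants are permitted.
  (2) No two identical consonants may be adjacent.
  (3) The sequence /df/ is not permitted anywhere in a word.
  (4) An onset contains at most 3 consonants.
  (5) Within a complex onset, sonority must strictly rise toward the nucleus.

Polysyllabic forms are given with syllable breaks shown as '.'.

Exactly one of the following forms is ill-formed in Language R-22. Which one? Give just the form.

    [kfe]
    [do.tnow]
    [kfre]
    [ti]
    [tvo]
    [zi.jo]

[kfe] — σ1 onset /kf/ (1→2 rises), coda /∅/ ok → well-formed
[do.tnow] — violates constraint 1: syllable 2 coda /w/ has 1 consonant (> 0) → ill-formed
[kfre] — σ1 onset /kfr/ (1→2→4 rises), coda /∅/ ok → well-formed
[ti] — σ1 onset /t/, coda /∅/ ok → well-formed
[tvo] — σ1 onset /tv/ (1→2 rises), coda /∅/ ok → well-formed
[zi.jo] — σ1 onset /z/, coda /∅/ ok; σ2 onset /j/, coda /∅/ ok → well-formed

[do.tnow]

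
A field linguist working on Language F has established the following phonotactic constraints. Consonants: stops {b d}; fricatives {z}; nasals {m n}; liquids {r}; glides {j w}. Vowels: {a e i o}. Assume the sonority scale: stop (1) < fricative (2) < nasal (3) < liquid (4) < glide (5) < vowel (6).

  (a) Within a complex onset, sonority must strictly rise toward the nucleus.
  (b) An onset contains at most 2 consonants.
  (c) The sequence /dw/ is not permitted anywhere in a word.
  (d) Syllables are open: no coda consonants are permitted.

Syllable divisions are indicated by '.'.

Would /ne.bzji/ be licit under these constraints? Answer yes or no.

/ne.bzji/ — violates constraint (b): syllable 2 onset /bzj/ has 3 consonants (> 2) → illicit

no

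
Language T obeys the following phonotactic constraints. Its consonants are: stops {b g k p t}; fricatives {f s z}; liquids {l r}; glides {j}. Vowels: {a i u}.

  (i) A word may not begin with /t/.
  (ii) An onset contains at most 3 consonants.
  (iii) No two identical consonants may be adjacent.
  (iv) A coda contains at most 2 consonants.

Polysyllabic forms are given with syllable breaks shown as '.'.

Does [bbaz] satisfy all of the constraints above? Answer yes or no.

[bbaz] — violates constraint (iii): adjacent identical consonants /bb/ → phonotactically illegal

no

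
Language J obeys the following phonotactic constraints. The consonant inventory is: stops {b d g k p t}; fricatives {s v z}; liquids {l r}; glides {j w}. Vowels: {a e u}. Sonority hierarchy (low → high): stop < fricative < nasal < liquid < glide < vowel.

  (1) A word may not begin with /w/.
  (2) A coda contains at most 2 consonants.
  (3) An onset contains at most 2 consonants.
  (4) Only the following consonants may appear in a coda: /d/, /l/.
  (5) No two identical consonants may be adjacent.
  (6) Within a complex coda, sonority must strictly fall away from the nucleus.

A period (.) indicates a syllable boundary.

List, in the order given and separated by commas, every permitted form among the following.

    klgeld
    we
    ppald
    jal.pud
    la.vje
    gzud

klgeld — violates constraint 3: syllable 1 onset /klg/ has 3 consonants (> 2) → not permitted
we — violates constraint 1: word begins with /w/ → not permitted
ppald — violates constraint 5: adjacent identical consonants /pp/ → not permitted
jal.pud — σ1 onset /j/, coda /l/ ok; σ2 onset /p/, coda /d/ ok → permitted
la.vje — σ1 onset /l/, coda /∅/ ok; σ2 onset /vj/ (2C), coda /∅/ ok → permitted
gzud — σ1 onset /gz/ (2C), coda /d/ ok → permitted

jal.pud, la.vje, gzud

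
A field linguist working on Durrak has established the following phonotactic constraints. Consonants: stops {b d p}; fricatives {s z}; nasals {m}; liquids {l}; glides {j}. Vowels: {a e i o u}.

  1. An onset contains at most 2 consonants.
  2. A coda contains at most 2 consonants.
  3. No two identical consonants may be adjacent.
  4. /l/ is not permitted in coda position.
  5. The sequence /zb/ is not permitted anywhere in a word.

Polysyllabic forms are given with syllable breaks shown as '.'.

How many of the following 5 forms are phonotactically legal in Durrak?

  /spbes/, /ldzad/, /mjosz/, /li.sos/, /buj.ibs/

3

/spbes/ — violates constraint 1: syllable 1 onset /spb/ has 3 consonants (> 2) → phonotactically illegal
/ldzad/ — violates constraint 1: syllable 1 onset /ldz/ has 3 consonants (> 2) → phonotactically illegal
/mjosz/ — σ1 onset /mj/ (2C), coda /sz/ (2C) ok → phonotactically legal
/li.sos/ — σ1 onset /l/, coda /∅/ ok; σ2 onset /s/, coda /s/ ok → phonotactically legal
/buj.ibs/ — σ1 onset /b/, coda /j/ ok; σ2 onset /∅/, coda /bs/ (2C) ok → phonotactically legal
Phonotactically legal: /mjosz/, /li.sos/, /buj.ibs/ → 3.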